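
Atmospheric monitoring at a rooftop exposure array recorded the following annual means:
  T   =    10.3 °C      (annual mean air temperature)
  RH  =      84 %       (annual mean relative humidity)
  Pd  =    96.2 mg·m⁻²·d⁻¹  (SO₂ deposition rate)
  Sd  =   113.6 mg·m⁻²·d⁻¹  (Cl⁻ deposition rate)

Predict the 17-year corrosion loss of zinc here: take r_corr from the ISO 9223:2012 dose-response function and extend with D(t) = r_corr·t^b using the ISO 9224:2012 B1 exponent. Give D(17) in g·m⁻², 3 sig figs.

zinc: T>10 °C ⇒ hinge -0.071·(10.3−10) = -0.0213
  Pd branch = 0.0129·Pd^0.44·e^(0.046·RH+f) = 4.488 μm/a
  Sd branch = 0.0175·Sd^0.57·e^(0.008·RH+0.085·T) = 1.221 μm/a
  r_corr = 4.488 + 1.221 = 5.709 μm/a
Power-law: D(17) = r_corr · 17^0.813
  D(17) = 5.709 × 17^0.813 = 5.709 × 10.01 = 57.14 μm
  Mass loss = 57.14 μm × 7.14 g/cm³ = 407.9 g·m⁻²

D(17) = 408 g·m⁻²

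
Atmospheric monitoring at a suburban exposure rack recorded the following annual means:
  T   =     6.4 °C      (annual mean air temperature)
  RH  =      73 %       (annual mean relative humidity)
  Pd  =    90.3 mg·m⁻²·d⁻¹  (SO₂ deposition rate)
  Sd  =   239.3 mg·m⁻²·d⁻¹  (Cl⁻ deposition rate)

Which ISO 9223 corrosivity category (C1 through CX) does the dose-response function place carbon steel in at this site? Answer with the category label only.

C5

carbon steel: f(T) = +0.150·(T−10) [T≤10 °C] = -0.5400
  sulphur-dioxide contribution → 46.18 μm/a
  chloride contribution → 43.75 μm/a
  total first-year rate 89.93 μm/a
ISO 9223 Table 2 (carbon steel): 80 < 89.9 ≤ 200 μm/a ⇒ C5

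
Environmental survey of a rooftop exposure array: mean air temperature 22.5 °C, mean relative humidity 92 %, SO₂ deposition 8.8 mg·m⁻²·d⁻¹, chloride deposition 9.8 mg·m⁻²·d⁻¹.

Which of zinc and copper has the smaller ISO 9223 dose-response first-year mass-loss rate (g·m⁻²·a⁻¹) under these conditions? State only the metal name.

zinc

zinc: T>10 °C ⇒ hinge -0.071·(22.5−10) = -0.8875
  SO₂ term: 0.0129·8.8^0.44·exp(0.046·92-0.8875) = 0.9521
  Cl⁻ term: 0.0175·9.8^0.57·exp(0.008·92+0.085·22.5) = 0.9084
  sum: 0.9521 + 0.9084 → r_corr = 1.86 μm/a
  mass loss = 1.86 μm/a × 7.14 g/cm³ = 13.28 g·m⁻²·a⁻¹
copper: temperature factor f = -0.080·(12.5) = -1.0000
  Pd branch = 0.0053·Pd^0.26·e^(0.059·RH+f) = 0.7814 μm/a
  Sd branch = 0.01025·Sd^0.27·e^(0.036·RH+0.049·T) = 1.569 μm/a
  sum: 0.7814 + 1.569 → r_corr = 2.35 μm/a
  mass loss = 2.35 μm/a × 8.96 g/cm³ = 21.06 g·m⁻²·a⁻¹
Ordering by g·m⁻²·a⁻¹: copper (21.1) > zinc (13.3)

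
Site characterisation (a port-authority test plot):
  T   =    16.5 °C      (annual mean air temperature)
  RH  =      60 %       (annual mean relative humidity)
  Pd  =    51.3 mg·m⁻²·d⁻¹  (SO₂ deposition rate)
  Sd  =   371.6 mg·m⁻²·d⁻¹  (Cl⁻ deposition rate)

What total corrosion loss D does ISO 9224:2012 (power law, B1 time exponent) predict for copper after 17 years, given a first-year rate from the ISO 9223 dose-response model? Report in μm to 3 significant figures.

D(17) = 8.53 μm

copper: T>10 °C ⇒ hinge -0.080·(16.5−10) = -0.5200
  Pd branch = 0.0053·Pd^0.26·e^(0.059·RH+f) = 0.3023 μm/a
  Cl⁻ term: 0.01025·371.6^0.27·exp(0.036·60+0.049·16.5) = 0.9859
  r_corr = 0.3023 + 0.9859 = 1.288 μm/a
Power-law: D(17) = r_corr · 17^0.667
  D(17) = 1.288 × 17^0.667 = 1.288 × 6.618 = 8.525 μm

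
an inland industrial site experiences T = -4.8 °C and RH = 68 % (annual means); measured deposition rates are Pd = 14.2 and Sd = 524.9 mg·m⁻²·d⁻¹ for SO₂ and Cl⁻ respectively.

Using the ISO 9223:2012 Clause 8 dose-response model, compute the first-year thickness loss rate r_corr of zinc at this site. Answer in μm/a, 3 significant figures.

r_corr = 1.25 μm/a

zinc: f(T) = +0.038·(T−10) [T≤10 °C] = -0.5624
  sulphur-dioxide contribution → 0.5393 μm/a
  chloride contribution → 0.7121 μm/a
  total first-year rate 1.251 μm/a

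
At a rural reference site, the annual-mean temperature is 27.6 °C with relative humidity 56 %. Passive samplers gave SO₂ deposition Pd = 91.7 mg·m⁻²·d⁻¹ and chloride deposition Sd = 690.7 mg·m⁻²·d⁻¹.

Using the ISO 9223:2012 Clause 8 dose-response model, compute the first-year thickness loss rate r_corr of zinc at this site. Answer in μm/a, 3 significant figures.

r_corr = 12.2 μm/a

zinc: f(T) = -0.071·(T−10) [T>10 °C] = -1.2496
  sulphur-dioxide contribution → 0.3549 μm/a
  chloride contribution → 11.88 μm/a
  total first-year rate 12.24 μm/a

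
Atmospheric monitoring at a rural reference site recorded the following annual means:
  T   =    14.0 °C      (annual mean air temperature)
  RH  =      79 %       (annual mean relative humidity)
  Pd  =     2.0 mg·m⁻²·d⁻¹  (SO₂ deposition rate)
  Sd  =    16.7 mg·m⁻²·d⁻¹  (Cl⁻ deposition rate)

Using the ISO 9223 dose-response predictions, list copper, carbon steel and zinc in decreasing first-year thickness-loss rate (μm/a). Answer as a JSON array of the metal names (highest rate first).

copper: temperature factor f = -0.080·(4.0) = -0.3200
  sulphur-dioxide contribution → 0.4873 μm/a
  chloride contribution → 0.748 μm/a
  ⇒ r_corr(copper) = 1.235 μm/a
carbon steel: T>10 °C ⇒ hinge -0.054·(14.0−10) = -0.2160
  sulphur-dioxide contribution → 9.929 μm/a
  chloride contribution → 13.87 μm/a
  total first-year rate 23.8 μm/a
zinc: f(T) = -0.071·(T−10) [T>10 °C] = -0.2840
  sulphur-dioxide contribution → 0.4988 μm/a
  chloride contribution → 0.5386 μm/a
  ⇒ r_corr(zinc) = 1.037 μm/a
Ordering by μm/a: carbon steel (23.8) > copper (1.24) > zinc (1.04)

["carbon steel", "copper", "zinc"]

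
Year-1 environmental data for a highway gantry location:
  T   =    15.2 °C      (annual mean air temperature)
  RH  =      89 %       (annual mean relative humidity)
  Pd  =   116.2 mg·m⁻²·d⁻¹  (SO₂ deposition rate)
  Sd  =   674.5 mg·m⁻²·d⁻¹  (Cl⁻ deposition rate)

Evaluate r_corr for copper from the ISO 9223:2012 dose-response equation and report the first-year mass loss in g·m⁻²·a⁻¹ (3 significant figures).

r_corr = 48.2 g·m⁻²·a⁻¹

copper: f(T) = -0.080·(T−10) [T>10 °C] = -0.4160
  sulphur-dioxide contribution → 2.296 μm/a
  chloride contribution → 3.087 μm/a
  ⇒ r_corr(copper) = 5.383 μm/a
Convert to mass loss: 5.383 μm/a × 8.96 g/cm³ = 48.23 g·m⁻²·a⁻¹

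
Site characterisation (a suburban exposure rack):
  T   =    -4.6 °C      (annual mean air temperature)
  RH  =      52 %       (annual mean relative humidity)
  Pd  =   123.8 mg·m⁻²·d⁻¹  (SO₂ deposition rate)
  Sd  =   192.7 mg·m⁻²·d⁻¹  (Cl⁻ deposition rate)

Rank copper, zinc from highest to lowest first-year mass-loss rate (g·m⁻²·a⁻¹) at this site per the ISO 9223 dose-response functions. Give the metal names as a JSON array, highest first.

["zinc", "copper"]

copper: T≤10 °C ⇒ hinge +0.126·(-4.6−10) = -1.8396
  sulphur-dioxide contribution → 0.06337 μm/a
  chloride contribution → 0.2202 μm/a
  ⇒ r_corr(copper) = 0.2835 μm/a
  mass loss = 0.2835 μm/a × 8.96 g/cm³ = 2.54 g·m⁻²·a⁻¹
zinc: T≤10 °C ⇒ hinge +0.038·(-4.6−10) = -0.5548
  sulphur-dioxide contribution → 0.675 μm/a
  chloride contribution → 0.36 μm/a
  ⇒ r_corr(zinc) = 1.035 μm/a
  mass loss = 1.035 μm/a × 7.14 g/cm³ = 7.389 g·m⁻²·a⁻¹
Ordering by g·m⁻²·a⁻¹: zinc (7.39) > copper (2.54)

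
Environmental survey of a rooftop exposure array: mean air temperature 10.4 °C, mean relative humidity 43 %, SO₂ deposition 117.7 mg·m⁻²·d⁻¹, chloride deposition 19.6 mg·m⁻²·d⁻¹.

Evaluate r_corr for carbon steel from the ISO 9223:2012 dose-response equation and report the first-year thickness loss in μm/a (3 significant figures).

r_corr = 52.9 μm/a

carbon steel: f(T) = -0.054·(T−10) [T>10 °C] = -0.0216
  sulphur-dioxide contribution → 48.85 μm/a
  chloride contribution → 4.043 μm/a
  total first-year rate 52.9 μm/a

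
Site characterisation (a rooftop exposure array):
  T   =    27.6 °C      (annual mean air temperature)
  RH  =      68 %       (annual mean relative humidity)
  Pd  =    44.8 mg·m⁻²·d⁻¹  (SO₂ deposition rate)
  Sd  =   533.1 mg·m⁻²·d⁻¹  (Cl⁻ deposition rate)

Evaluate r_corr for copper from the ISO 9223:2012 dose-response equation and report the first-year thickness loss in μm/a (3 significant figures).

r_corr = 2.69 μm/a

copper: f(T) = -0.080·(T−10) [T>10 °C] = -1.4080
  Pd branch = 0.0053·Pd^0.26·e^(0.059·RH+f) = 0.1925 μm/a
  Sd branch = 0.01025·Sd^0.27·e^(0.036·RH+0.049·T) = 2.497 μm/a
  r_corr = 0.1925 + 2.497 = 2.69 μm/a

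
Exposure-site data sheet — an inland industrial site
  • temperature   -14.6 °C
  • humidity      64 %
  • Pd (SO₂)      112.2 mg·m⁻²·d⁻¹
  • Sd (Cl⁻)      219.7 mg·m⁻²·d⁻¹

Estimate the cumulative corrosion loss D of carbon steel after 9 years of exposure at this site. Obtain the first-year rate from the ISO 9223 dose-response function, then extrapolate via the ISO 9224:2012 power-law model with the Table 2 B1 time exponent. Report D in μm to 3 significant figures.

D(9) = 47.8 μm

carbon steel: temperature factor f = +0.150·(-24.6) = -3.6900
  Pd branch = 1.77·Pd^0.52·e^(0.02·RH+f) = 1.851 μm/a
  Cl⁻ term: 0.102·219.7^0.62·exp(0.033·64+0.04·-14.6) = 13.31
  r_corr = 1.851 + 13.31 = 15.16 μm/a
ISO 9224: D(t) = r_corr · t^b with b = 0.523 (carbon steel, B1)
  D(9) = 15.16 × 9^0.523 = 15.16 × 3.156 = 47.84 μm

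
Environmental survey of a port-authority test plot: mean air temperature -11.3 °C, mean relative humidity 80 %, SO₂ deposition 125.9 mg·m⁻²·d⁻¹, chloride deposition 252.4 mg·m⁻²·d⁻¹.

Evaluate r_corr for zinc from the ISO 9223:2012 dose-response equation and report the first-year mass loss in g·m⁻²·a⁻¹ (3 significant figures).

zinc: f(T) = +0.038·(T−10) [T≤10 °C] = -0.8094
  sulphur-dioxide contribution → 1.911 μm/a
  chloride contribution → 0.2972 μm/a
  ⇒ r_corr(zinc) = 2.208 μm/a
Convert to mass loss: 2.208 μm/a × 7.14 g/cm³ = 15.77 g·m⁻²·a⁻¹

r_corr = 15.8 g·m⁻²·a⁻¹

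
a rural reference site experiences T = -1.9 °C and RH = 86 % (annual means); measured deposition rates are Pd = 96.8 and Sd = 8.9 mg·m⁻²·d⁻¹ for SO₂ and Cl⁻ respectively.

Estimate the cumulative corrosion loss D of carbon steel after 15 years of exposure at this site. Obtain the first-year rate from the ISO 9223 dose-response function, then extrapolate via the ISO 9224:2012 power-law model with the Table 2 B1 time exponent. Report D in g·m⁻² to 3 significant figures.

carbon steel: temperature factor f = +0.150·(-11.9) = -1.7850
  sulphur-dioxide contribution → 17.88 μm/a
  chloride contribution → 6.262 μm/a
  total first-year rate 24.14 μm/a
Long-term exponent b (ISO 9224 Table 2, B1) = 0.523
  D(15) = 24.14 × 15^0.523 = 24.14 × 4.122 = 99.52 μm
  Mass loss = 99.52 μm × 7.85 g/cm³ = 781.2 g·m⁻²

D(15) = 781 g·m⁻²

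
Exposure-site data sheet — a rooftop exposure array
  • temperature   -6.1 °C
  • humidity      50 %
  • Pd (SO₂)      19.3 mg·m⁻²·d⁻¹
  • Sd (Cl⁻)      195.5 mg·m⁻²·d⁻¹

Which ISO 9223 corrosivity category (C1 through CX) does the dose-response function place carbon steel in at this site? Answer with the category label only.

carbon steel: T≤10 °C ⇒ hinge +0.150·(-6.1−10) = -2.4150
  sulphur-dioxide contribution → 2.004 μm/a
  chloride contribution → 10.96 μm/a
  total first-year rate 12.96 μm/a
ISO 9223 Table 2 (carbon steel): 1.3 < 13 ≤ 25 μm/a ⇒ C2

C2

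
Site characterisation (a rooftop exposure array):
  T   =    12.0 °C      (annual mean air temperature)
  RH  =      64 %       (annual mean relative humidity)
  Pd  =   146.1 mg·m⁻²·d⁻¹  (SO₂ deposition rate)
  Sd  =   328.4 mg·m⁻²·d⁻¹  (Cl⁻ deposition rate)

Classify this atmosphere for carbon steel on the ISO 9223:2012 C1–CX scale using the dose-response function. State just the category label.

carbon steel: temperature factor f = -0.054·(2.0) = -0.1080
  sulphur-dioxide contribution → 76.31 μm/a
  chloride contribution → 49.48 μm/a
  ⇒ r_corr(carbon steel) = 125.8 μm/a
Category bounds: 80…200 μm/a bracket r_corr ⇒ C5

C5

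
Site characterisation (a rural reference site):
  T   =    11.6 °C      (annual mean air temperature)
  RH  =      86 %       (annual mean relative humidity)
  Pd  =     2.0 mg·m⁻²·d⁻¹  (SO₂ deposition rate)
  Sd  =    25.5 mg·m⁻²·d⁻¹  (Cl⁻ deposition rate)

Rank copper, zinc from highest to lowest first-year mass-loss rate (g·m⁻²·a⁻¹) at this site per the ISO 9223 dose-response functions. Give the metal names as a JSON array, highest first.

["copper", "zinc"]

copper: temperature factor f = -0.080·(1.6) = -0.1280
  sulphur-dioxide contribution → 0.8924 μm/a
  chloride contribution → 0.9592 μm/a
  ⇒ r_corr(copper) = 1.852 μm/a
  mass loss = 1.852 μm/a × 8.96 g/cm³ = 16.59 g·m⁻²·a⁻¹
zinc: f(T) = -0.071·(T−10) [T>10 °C] = -0.1136
  sulphur-dioxide contribution → 0.8162 μm/a
  chloride contribution → 0.5913 μm/a
  total first-year rate 1.407 μm/a
  mass loss = 1.407 μm/a × 7.14 g/cm³ = 10.05 g·m⁻²·a⁻¹
Ordering by g·m⁻²·a⁻¹: copper (16.6) > zinc (10)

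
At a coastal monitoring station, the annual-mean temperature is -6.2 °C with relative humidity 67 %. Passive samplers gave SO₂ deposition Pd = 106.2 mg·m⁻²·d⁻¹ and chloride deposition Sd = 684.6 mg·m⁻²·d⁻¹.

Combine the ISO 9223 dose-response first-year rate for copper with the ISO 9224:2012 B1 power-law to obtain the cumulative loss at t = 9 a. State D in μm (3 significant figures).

copper: T≤10 °C ⇒ hinge +0.126·(-6.2−10) = -2.0412
  sulphur-dioxide contribution → 0.1206 μm/a
  chloride contribution → 0.4919 μm/a
  total first-year rate 0.6125 μm/a
Long-term exponent b (ISO 9224 Table 2, B1) = 0.667
  D(9) = 0.6125 × 9^0.667 = 0.6125 × 4.33 = 2.652 μm

D(9) = 2.65 μm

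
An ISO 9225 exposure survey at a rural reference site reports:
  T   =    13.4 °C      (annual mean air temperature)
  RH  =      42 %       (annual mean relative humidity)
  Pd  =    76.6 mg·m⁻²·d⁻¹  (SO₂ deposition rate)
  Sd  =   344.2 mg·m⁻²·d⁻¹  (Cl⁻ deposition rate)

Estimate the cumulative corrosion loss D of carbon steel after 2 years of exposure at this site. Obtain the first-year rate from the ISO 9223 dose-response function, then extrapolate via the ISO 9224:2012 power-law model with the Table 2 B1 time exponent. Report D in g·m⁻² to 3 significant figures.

carbon steel: f(T) = -0.054·(T−10) [T>10 °C] = -0.1836
  sulphur-dioxide contribution → 32.57 μm/a
  chloride contribution → 26.07 μm/a
  ⇒ r_corr(carbon steel) = 58.64 μm/a
Long-term exponent b (ISO 9224 Table 2, B1) = 0.523
  D(2) = 58.64 × 2^0.523 = 58.64 × 1.437 = 84.26 μm
  Mass loss = 84.26 μm × 7.85 g/cm³ = 661.5 g·m⁻²

D(2) = 661 g·m⁻²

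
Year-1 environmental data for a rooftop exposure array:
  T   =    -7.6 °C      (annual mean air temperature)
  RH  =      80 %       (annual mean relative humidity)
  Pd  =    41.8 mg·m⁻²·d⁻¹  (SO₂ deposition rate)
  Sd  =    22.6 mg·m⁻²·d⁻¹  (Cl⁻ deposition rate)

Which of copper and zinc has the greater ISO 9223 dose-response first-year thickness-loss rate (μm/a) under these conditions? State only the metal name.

copper: T≤10 °C ⇒ hinge +0.126·(-7.6−10) = -2.2176
  SO₂ term: 0.0053·41.8^0.26·exp(0.059·80-2.2176) = 0.1708
  Cl⁻ term: 0.01025·22.6^0.27·exp(0.036·80+0.049·-7.6) = 0.292
  r_corr = 0.1708 + 0.292 = 0.4628 μm/a
zinc: T≤10 °C ⇒ hinge +0.038·(-7.6−10) = -0.6688
  Pd branch = 0.0129·Pd^0.44·e^(0.046·RH+f) = 1.354 μm/a
  Sd branch = 0.0175·Sd^0.57·e^(0.008·RH+0.085·T) = 0.1029 μm/a
  r_corr = 1.354 + 0.1029 = 1.457 μm/a
Ordering by μm/a: zinc (1.46) > copper (0.463)

zinc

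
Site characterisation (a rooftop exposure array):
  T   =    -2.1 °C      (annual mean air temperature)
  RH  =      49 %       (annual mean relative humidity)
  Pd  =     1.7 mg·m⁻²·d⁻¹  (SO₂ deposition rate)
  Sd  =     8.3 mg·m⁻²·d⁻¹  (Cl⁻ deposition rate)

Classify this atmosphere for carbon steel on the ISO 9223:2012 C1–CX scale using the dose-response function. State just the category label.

C2

carbon steel: T≤10 °C ⇒ hinge +0.150·(-2.1−10) = -1.8150
  sulphur-dioxide contribution → 1.012 μm/a
  chloride contribution → 1.755 μm/a
  total first-year rate 2.767 μm/a
Category bounds: 1.3…25 μm/a bracket r_corr ⇒ C2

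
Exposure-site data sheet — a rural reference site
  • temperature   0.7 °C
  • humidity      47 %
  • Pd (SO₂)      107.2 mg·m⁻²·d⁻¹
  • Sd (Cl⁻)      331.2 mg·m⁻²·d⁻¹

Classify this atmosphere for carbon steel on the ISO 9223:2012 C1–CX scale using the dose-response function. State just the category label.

carbon steel: T≤10 °C ⇒ hinge +0.150·(0.7−10) = -1.3950
  sulphur-dioxide contribution → 12.77 μm/a
  chloride contribution → 18.06 μm/a
  total first-year rate 30.83 μm/a
Category bounds: 25…50 μm/a bracket r_corr ⇒ C3

C3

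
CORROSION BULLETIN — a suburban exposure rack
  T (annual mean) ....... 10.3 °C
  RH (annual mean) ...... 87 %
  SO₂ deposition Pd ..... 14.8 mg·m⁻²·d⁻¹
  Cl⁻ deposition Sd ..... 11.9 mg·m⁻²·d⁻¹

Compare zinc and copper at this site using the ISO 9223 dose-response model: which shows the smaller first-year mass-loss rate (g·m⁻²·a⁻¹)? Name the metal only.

zinc

zinc: f(T) = -0.071·(T−10) [T>10 °C] = -0.0213
  sulphur-dioxide contribution → 2.261 μm/a
  chloride contribution → 0.3456 μm/a
  total first-year rate 2.607 μm/a
  mass loss = 2.607 μm/a × 7.14 g/cm³ = 18.61 g·m⁻²·a⁻¹
copper: f(T) = -0.080·(T−10) [T>10 °C] = -0.0240
  sulphur-dioxide contribution → 1.767 μm/a
  chloride contribution → 0.7595 μm/a
  ⇒ r_corr(copper) = 2.527 μm/a
  mass loss = 2.527 μm/a × 8.96 g/cm³ = 22.64 g·m⁻²·a⁻¹
Ordering by g·m⁻²·a⁻¹: copper (22.6) > zinc (18.6)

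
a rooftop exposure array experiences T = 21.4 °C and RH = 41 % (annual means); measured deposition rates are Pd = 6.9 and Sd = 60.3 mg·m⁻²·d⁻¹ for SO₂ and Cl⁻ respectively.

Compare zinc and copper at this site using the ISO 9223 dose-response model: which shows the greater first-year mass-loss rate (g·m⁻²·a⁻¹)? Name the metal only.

zinc: T>10 °C ⇒ hinge -0.071·(21.4−10) = -0.8094
  sulphur-dioxide contribution → 0.08856 μm/a
  chloride contribution → 1.55 μm/a
  ⇒ r_corr(zinc) = 1.638 μm/a
  mass loss = 1.638 μm/a × 7.14 g/cm³ = 11.7 g·m⁻²·a⁻¹
copper: temperature factor f = -0.080·(11.4) = -0.9120
  sulphur-dioxide contribution → 0.03952 μm/a
  chloride contribution → 0.3871 μm/a
  total first-year rate 0.4266 μm/a
  mass loss = 0.4266 μm/a × 8.96 g/cm³ = 3.823 g·m⁻²·a⁻¹
Ordering by g·m⁻²·a⁻¹: zinc (11.7) > copper (3.82)

zinc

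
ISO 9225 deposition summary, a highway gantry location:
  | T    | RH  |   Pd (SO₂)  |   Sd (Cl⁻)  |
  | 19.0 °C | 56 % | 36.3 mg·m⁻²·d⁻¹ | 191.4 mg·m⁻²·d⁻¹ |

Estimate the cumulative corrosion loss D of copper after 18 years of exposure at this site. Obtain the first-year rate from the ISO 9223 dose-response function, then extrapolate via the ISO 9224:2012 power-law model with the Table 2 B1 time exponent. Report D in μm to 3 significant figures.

copper: T>10 °C ⇒ hinge -0.080·(19.0−10) = -0.7200
  SO₂ term: 0.0053·36.3^0.26·exp(0.059·56-0.7200) = 0.1787
  Sd branch = 0.01025·Sd^0.27·e^(0.036·RH+0.049·T) = 0.8067 μm/a
  sum: 0.1787 + 0.8067 → r_corr = 0.9854 μm/a
ISO 9224: D(t) = r_corr · t^b with b = 0.667 (copper, B1)
  D(18) = 0.9854 × 18^0.667 = 0.9854 × 6.875 = 6.774 μm

D(18) = 6.77 μm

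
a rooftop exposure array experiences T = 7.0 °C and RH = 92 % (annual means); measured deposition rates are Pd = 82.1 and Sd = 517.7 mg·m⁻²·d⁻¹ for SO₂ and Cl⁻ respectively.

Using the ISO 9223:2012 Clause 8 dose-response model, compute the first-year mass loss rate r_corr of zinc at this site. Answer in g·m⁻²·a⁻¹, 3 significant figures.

zinc: T≤10 °C ⇒ hinge +0.038·(7.0−10) = -0.1140
  SO₂ term: 0.0129·82.1^0.44·exp(0.046·92-0.1140) = 5.512
  Sd branch = 0.0175·Sd^0.57·e^(0.008·RH+0.085·T) = 2.334 μm/a
  sum: 5.512 + 2.334 → r_corr = 7.846 μm/a
Convert to mass loss: 7.846 μm/a × 7.14 g/cm³ = 56.02 g·m⁻²·a⁻¹

r_corr = 56.0 g·m⁻²·a⁻¹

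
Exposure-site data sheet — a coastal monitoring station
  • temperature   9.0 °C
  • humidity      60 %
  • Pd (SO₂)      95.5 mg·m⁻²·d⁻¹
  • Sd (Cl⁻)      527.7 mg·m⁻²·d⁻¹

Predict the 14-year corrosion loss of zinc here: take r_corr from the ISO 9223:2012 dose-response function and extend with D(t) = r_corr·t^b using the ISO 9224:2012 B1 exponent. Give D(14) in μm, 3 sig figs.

zinc: f(T) = +0.038·(T−10) [T≤10 °C] = -0.0380
  SO₂ term: 0.0129·95.5^0.44·exp(0.046·60-0.0380) = 1.459
  Cl⁻ term: 0.0175·527.7^0.57·exp(0.008·60+0.085·9.0) = 2.165
  r_corr = 1.459 + 2.165 = 3.624 μm/a
Long-term exponent b (ISO 9224 Table 2, B1) = 0.813
  D(14) = 3.624 × 14^0.813 = 3.624 × 8.547 = 30.97 μm

D(14) = 31.0 μm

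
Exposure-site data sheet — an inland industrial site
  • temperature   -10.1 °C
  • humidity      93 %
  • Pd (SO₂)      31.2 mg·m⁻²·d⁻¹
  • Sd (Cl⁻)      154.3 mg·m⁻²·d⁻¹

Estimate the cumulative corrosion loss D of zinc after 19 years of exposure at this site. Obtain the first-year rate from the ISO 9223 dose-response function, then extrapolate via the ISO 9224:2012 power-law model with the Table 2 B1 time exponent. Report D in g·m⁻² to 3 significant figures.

zinc: T≤10 °C ⇒ hinge +0.038·(-10.1−10) = -0.7638
  Pd branch = 0.0129·Pd^0.44·e^(0.046·RH+f) = 1.969 μm/a
  Sd branch = 0.0175·Sd^0.57·e^(0.008·RH+0.085·T) = 0.2759 μm/a
  sum: 1.969 + 0.2759 → r_corr = 2.245 μm/a
Long-term exponent b (ISO 9224 Table 2, B1) = 0.813
  D(19) = 2.245 × 19^0.813 = 2.245 × 10.96 = 24.59 μm
  Mass loss = 24.59 μm × 7.14 g/cm³ = 175.6 g·m⁻²

D(19) = 176 g·m⁻²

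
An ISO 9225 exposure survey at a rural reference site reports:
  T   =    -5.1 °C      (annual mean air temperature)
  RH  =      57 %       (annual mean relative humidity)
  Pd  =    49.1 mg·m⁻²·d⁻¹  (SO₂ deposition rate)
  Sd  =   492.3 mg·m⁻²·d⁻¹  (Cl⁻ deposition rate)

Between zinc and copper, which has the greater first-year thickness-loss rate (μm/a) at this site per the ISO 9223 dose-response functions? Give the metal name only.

zinc

zinc: temperature factor f = +0.038·(-15.1) = -0.5738
  Pd branch = 0.0129·Pd^0.44·e^(0.046·RH+f) = 0.5549 μm/a
  Sd branch = 0.0175·Sd^0.57·e^(0.008·RH+0.085·T) = 0.6129 μm/a
  sum: 0.5549 + 0.6129 → r_corr = 1.168 μm/a
copper: T≤10 °C ⇒ hinge +0.126·(-5.1−10) = -1.9026
  Pd branch = 0.0053·Pd^0.26·e^(0.059·RH+f) = 0.06283 μm/a
  Cl⁻ term: 0.01025·492.3^0.27·exp(0.036·57+0.049·-5.1) = 0.3313
  sum: 0.06283 + 0.3313 → r_corr = 0.3942 μm/a
Ordering by μm/a: zinc (1.17) > copper (0.394)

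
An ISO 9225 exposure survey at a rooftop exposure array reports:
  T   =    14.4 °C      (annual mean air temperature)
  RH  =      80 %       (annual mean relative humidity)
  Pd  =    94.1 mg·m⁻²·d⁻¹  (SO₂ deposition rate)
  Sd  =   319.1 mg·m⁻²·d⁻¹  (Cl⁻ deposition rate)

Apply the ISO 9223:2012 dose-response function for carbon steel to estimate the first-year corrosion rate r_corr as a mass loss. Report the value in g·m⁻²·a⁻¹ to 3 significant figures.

carbon steel: temperature factor f = -0.054·(4.4) = -0.2376
  Pd branch = 1.77·Pd^0.52·e^(0.02·RH+f) = 73.44 μm/a
  Sd branch = 0.102·Sd^0.62·e^(0.033·RH+0.04·T) = 90.72 μm/a
  sum: 73.44 + 90.72 → r_corr = 164.2 μm/a
Convert to mass loss: 164.2 μm/a × 7.85 g/cm³ = 1289 g·m⁻²·a⁻¹

r_corr = 1.29e+03 g·m⁻²·a⁻¹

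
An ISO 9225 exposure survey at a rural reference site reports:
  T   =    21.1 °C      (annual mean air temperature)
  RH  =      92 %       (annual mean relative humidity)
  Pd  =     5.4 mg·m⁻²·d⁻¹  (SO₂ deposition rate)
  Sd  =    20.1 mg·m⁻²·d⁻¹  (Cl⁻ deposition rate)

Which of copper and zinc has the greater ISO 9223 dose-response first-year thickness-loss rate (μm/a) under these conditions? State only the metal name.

copper

copper: temperature factor f = -0.080·(11.1) = -0.8880
  Pd branch = 0.0053·Pd^0.26·e^(0.059·RH+f) = 0.7698 μm/a
  Sd branch = 0.01025·Sd^0.27·e^(0.036·RH+0.049·T) = 1.778 μm/a
  r_corr = 0.7698 + 1.778 = 2.548 μm/a
zinc: T>10 °C ⇒ hinge -0.071·(21.1−10) = -0.7881
  SO₂ term: 0.0129·5.4^0.44·exp(0.046·92-0.7881) = 0.8482
  Sd branch = 0.0175·Sd^0.57·e^(0.008·RH+0.085·T) = 1.215 μm/a
  r_corr = 0.8482 + 1.215 = 2.063 μm/a
Ordering by μm/a: copper (2.55) > zinc (2.06)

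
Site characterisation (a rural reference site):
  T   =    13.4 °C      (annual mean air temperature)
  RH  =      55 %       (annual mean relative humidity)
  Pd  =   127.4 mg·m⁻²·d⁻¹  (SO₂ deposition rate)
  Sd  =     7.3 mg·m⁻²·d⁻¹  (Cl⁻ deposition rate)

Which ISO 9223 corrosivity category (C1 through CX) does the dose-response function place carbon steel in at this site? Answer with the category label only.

carbon steel: f(T) = -0.054·(T−10) [T>10 °C] = -0.1836
  SO₂ term: 1.77·127.4^0.52·exp(0.02·55-0.1836) = 55.04
  Sd branch = 0.102·Sd^0.62·e^(0.033·RH+0.04·T) = 3.672 μm/a
  r_corr = 55.04 + 3.672 = 58.71 μm/a
Category bounds: 50…80 μm/a bracket r_corr ⇒ C4

C4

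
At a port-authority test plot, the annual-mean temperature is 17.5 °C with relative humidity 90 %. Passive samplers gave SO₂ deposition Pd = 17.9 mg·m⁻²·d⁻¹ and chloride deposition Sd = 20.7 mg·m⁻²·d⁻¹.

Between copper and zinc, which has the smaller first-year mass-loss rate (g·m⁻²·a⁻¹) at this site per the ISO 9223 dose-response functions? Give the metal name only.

zinc

copper: T>10 °C ⇒ hinge -0.080·(17.5−10) = -0.6000
  sulphur-dioxide contribution → 1.246 μm/a
  chloride contribution → 1.398 μm/a
  ⇒ r_corr(copper) = 2.644 μm/a
  mass loss = 2.644 μm/a × 8.96 g/cm³ = 23.69 g·m⁻²·a⁻¹
zinc: temperature factor f = -0.071·(7.5) = -0.5325
  sulphur-dioxide contribution → 1.693 μm/a
  chloride contribution → 0.895 μm/a
  ⇒ r_corr(zinc) = 2.588 μm/a
  mass loss = 2.588 μm/a × 7.14 g/cm³ = 18.48 g·m⁻²·a⁻¹
Ordering by g·m⁻²·a⁻¹: copper (23.7) > zinc (18.5)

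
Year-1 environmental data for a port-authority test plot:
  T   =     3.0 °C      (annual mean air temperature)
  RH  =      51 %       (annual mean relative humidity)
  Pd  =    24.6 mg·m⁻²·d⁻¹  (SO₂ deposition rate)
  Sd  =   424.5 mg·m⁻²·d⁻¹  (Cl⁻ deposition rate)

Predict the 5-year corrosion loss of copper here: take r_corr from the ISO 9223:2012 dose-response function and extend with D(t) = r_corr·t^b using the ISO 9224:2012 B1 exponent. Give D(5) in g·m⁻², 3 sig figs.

D(5) = 12.7 g·m⁻²

copper: T≤10 °C ⇒ hinge +0.126·(3.0−10) = -0.8820
  sulphur-dioxide contribution → 0.1023 μm/a
  chloride contribution → 0.3815 μm/a
  total first-year rate 0.4837 μm/a
Long-term exponent b (ISO 9224 Table 2, B1) = 0.667
  D(5) = 0.4837 × 5^0.667 = 0.4837 × 2.926 = 1.415 μm
  Mass loss = 1.415 μm × 8.96 g/cm³ = 12.68 g·m⁻²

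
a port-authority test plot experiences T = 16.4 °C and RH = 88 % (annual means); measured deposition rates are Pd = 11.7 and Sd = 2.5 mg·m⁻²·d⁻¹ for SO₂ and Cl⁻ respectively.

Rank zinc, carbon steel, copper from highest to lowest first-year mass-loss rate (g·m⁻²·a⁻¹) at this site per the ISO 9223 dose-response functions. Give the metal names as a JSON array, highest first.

["carbon steel", "copper", "zinc"]

zinc: temperature factor f = -0.071·(6.4) = -0.4544
  Pd branch = 0.0129·Pd^0.44·e^(0.046·RH+f) = 1.384 μm/a
  Sd branch = 0.0175·Sd^0.57·e^(0.008·RH+0.085·T) = 0.2404 μm/a
  r_corr = 1.384 + 0.2404 = 1.625 μm/a
  mass loss = 1.625 μm/a × 7.14 g/cm³ = 11.6 g·m⁻²·a⁻¹
carbon steel: f(T) = -0.054·(T−10) [T>10 °C] = -0.3456
  SO₂ term: 1.77·11.7^0.52·exp(0.02·88-0.3456) = 26.16
  Sd branch = 0.102·Sd^0.62·e^(0.033·RH+0.04·T) = 6.33 μm/a
  r_corr = 26.16 + 6.33 = 32.49 μm/a
  mass loss = 32.49 μm/a × 7.85 g/cm³ = 255.1 g·m⁻²·a⁻¹
copper: f(T) = -0.080·(T−10) [T>10 °C] = -0.5120
  SO₂ term: 0.0053·11.7^0.26·exp(0.059·88-0.5120) = 1.083
  Cl⁻ term: 0.01025·2.5^0.27·exp(0.036·88+0.049·16.4) = 0.6966
  r_corr = 1.083 + 0.6966 = 1.779 μm/a
  mass loss = 1.779 μm/a × 8.96 g/cm³ = 15.94 g·m⁻²·a⁻¹
Ordering by g·m⁻²·a⁻¹: carbon steel (255) > copper (15.9) > zinc (11.6)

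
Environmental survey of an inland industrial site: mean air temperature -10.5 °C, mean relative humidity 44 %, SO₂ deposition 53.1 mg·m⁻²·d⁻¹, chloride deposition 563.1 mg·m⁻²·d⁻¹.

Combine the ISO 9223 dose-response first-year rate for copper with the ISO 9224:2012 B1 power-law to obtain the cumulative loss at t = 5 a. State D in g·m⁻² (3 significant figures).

D(5) = 4.72 g·m⁻²

copper: temperature factor f = +0.126·(-20.5) = -2.5830
  sulphur-dioxide contribution → 0.01508 μm/a
  chloride contribution → 0.1651 μm/a
  total first-year rate 0.1802 μm/a
ISO 9224: D(t) = r_corr · t^b with b = 0.667 (copper, B1)
  D(5) = 0.1802 × 5^0.667 = 0.1802 × 2.926 = 0.5273 μm
  Mass loss = 0.5273 μm × 8.96 g/cm³ = 4.724 g·m⁻²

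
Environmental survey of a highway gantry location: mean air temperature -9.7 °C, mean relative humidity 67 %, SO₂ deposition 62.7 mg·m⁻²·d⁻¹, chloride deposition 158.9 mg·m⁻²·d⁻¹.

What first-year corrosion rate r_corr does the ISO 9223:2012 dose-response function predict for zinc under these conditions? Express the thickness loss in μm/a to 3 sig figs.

zinc: T≤10 °C ⇒ hinge +0.038·(-9.7−10) = -0.7486
  sulphur-dioxide contribution → 0.8218 μm/a
  chloride contribution → 0.2357 μm/a
  ⇒ r_corr(zinc) = 1.058 μm/a

r_corr = 1.06 μm/a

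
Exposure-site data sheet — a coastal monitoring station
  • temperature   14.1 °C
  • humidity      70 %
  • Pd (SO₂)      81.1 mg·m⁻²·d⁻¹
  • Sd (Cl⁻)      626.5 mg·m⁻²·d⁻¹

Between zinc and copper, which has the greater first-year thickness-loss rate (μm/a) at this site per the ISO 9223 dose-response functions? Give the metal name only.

zinc

zinc: T>10 °C ⇒ hinge -0.071·(14.1−10) = -0.2911
  sulphur-dioxide contribution → 1.669 μm/a
  chloride contribution → 3.99 μm/a
  ⇒ r_corr(zinc) = 5.66 μm/a
copper: T>10 °C ⇒ hinge -0.080·(14.1−10) = -0.3280
  sulphur-dioxide contribution → 0.7444 μm/a
  chloride contribution → 1.447 μm/a
  ⇒ r_corr(copper) = 2.191 μm/a
Ordering by μm/a: zinc (5.66) > copper (2.19)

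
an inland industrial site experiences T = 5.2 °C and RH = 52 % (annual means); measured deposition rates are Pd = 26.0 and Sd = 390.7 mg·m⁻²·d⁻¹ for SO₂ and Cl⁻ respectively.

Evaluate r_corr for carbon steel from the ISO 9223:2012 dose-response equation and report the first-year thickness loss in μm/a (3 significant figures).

carbon steel: f(T) = +0.150·(T−10) [T≤10 °C] = -0.7200
  sulphur-dioxide contribution → 13.27 μm/a
  chloride contribution → 28.26 μm/a
  ⇒ r_corr(carbon steel) = 41.52 μm/a

r_corr = 41.5 μm/a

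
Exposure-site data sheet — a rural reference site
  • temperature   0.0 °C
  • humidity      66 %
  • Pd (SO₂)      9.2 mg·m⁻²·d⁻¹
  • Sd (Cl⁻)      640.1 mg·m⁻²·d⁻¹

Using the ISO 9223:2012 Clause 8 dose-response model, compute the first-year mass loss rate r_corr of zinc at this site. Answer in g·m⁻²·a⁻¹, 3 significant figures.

r_corr = 11.9 g·m⁻²·a⁻¹

zinc: f(T) = +0.038·(T−10) [T≤10 °C] = -0.3800
  SO₂ term: 0.0129·9.2^0.44·exp(0.046·66-0.3800) = 0.4877
  Sd branch = 0.0175·Sd^0.57·e^(0.008·RH+0.085·T) = 1.18 μm/a
  r_corr = 0.4877 + 1.18 = 1.668 μm/a
Convert to mass loss: 1.668 μm/a × 7.14 g/cm³ = 11.91 g·m⁻²·a⁻¹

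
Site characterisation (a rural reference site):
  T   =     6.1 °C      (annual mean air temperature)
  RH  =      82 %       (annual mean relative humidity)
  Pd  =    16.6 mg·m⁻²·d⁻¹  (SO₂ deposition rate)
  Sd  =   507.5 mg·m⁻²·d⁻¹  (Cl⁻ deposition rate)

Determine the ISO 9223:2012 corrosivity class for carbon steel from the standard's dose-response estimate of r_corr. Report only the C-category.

carbon steel: temperature factor f = +0.150·(-3.9) = -0.5850
  SO₂ term: 1.77·16.6^0.52·exp(0.02·82-0.5850) = 21.91
  Sd branch = 0.102·Sd^0.62·e^(0.033·RH+0.04·T) = 92.71 μm/a
  r_corr = 21.91 + 92.71 = 114.6 μm/a
Category bounds: 80…200 μm/a bracket r_corr ⇒ C5

C5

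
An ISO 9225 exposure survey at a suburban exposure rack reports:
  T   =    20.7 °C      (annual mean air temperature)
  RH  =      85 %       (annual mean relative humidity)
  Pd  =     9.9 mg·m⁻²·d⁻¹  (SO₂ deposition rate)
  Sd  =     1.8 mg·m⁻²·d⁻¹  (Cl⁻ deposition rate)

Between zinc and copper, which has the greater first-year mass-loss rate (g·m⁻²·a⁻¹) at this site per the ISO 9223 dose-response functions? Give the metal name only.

zinc: temperature factor f = -0.071·(10.7) = -0.7597
  sulphur-dioxide contribution → 0.8257 μm/a
  chloride contribution → 0.2805 μm/a
  ⇒ r_corr(zinc) = 1.106 μm/a
  mass loss = 1.106 μm/a × 7.14 g/cm³ = 7.899 g·m⁻²·a⁻¹
copper: T>10 °C ⇒ hinge -0.080·(20.7−10) = -0.8560
  sulphur-dioxide contribution → 0.6157 μm/a
  chloride contribution → 0.7065 μm/a
  ⇒ r_corr(copper) = 1.322 μm/a
  mass loss = 1.322 μm/a × 8.96 g/cm³ = 11.85 g·m⁻²·a⁻¹
Ordering by g·m⁻²·a⁻¹: copper (11.8) > zinc (7.9)

copper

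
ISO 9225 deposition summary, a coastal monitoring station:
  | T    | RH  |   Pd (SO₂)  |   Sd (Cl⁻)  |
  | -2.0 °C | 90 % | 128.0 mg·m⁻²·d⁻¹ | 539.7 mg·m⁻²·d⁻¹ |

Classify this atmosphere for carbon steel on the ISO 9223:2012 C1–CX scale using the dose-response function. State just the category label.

carbon steel: T≤10 °C ⇒ hinge +0.150·(-2.0−10) = -1.8000
  sulphur-dioxide contribution → 22.07 μm/a
  chloride contribution → 90.71 μm/a
  ⇒ r_corr(carbon steel) = 112.8 μm/a
ISO 9223 Table 2 (carbon steel): 80 < 113 ≤ 200 μm/a ⇒ C5

C5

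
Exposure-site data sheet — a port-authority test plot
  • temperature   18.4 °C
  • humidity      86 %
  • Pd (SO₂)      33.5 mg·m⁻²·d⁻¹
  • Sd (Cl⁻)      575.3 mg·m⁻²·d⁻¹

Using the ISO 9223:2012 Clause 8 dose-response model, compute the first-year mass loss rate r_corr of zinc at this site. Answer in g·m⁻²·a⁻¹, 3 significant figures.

r_corr = 56.9 g·m⁻²·a⁻¹

zinc: temperature factor f = -0.071·(8.4) = -0.5964
  SO₂ term: 0.0129·33.5^0.44·exp(0.046·86-0.5964) = 1.74
  Cl⁻ term: 0.0175·575.3^0.57·exp(0.008·86+0.085·18.4) = 6.226
  r_corr = 1.74 + 6.226 = 7.966 μm/a
Convert to mass loss: 7.966 μm/a × 7.14 g/cm³ = 56.88 g·m⁻²·a⁻¹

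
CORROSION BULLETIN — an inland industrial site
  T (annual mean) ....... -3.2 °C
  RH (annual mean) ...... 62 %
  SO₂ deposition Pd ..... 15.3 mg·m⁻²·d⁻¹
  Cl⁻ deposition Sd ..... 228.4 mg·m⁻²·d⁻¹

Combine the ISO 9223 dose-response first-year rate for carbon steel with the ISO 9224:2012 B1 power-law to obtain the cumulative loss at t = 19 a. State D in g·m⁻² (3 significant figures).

D(19) = 865 g·m⁻²

carbon steel: f(T) = +0.150·(T−10) [T≤10 °C] = -1.9800
  Pd branch = 1.77·Pd^0.52·e^(0.02·RH+f) = 3.488 μm/a
  Cl⁻ term: 0.102·228.4^0.62·exp(0.033·62+0.04·-3.2) = 20.14
  r_corr = 3.488 + 20.14 = 23.62 μm/a
ISO 9224: D(t) = r_corr · t^b with b = 0.523 (carbon steel, B1)
  D(19) = 23.62 × 19^0.523 = 23.62 × 4.664 = 110.2 μm
  Mass loss = 110.2 μm × 7.85 g/cm³ = 865 g·m⁻²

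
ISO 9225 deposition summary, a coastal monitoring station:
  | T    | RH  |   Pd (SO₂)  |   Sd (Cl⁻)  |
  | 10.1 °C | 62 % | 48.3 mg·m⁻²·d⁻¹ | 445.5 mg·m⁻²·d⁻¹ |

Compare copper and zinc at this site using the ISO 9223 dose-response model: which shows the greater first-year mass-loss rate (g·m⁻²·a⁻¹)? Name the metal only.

copper: f(T) = -0.080·(T−10) [T>10 °C] = -0.0080
  Pd branch = 0.0053·Pd^0.26·e^(0.059·RH+f) = 0.5588 μm/a
  Sd branch = 0.01025·Sd^0.27·e^(0.036·RH+0.049·T) = 0.8132 μm/a
  r_corr = 0.5588 + 0.8132 = 1.372 μm/a
  mass loss = 1.372 μm/a × 8.96 g/cm³ = 12.29 g·m⁻²·a⁻¹
zinc: T>10 °C ⇒ hinge -0.071·(10.1−10) = -0.0071
  SO₂ term: 0.0129·48.3^0.44·exp(0.046·62-0.0071) = 1.222
  Sd branch = 0.0175·Sd^0.57·e^(0.008·RH+0.085·T) = 2.193 μm/a
  r_corr = 1.222 + 2.193 = 3.415 μm/a
  mass loss = 3.415 μm/a × 7.14 g/cm³ = 24.39 g·m⁻²·a⁻¹
Ordering by g·m⁻²·a⁻¹: zinc (24.4) > copper (12.3)

zinc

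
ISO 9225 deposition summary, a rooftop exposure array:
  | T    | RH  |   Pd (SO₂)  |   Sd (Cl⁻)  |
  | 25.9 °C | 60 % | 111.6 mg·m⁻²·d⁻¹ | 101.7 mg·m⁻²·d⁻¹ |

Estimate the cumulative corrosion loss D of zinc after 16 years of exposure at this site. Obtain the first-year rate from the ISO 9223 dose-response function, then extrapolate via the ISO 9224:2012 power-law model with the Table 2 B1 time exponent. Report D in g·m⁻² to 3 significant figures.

zinc: T>10 °C ⇒ hinge -0.071·(25.9−10) = -1.1289
  SO₂ term: 0.0129·111.6^0.44·exp(0.046·60-1.1289) = 0.5247
  Cl⁻ term: 0.0175·101.7^0.57·exp(0.008·60+0.085·25.9) = 3.563
  r_corr = 0.5247 + 3.563 = 4.087 μm/a
Long-term exponent b (ISO 9224 Table 2, B1) = 0.813
  D(16) = 4.087 × 16^0.813 = 4.087 × 9.527 = 38.94 μm
  Mass loss = 38.94 μm × 7.14 g/cm³ = 278 g·m⁻²

D(16) = 278 g·m⁻²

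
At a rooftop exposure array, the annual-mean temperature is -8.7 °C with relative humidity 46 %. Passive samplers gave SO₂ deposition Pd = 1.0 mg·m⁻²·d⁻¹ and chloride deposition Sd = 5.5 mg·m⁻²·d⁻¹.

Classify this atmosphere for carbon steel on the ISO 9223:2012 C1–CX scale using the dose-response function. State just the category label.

carbon steel: f(T) = +0.150·(T−10) [T≤10 °C] = -2.8050
  SO₂ term: 1.77·1.0^0.52·exp(0.02·46-2.8050) = 0.2687
  Sd branch = 0.102·Sd^0.62·e^(0.033·RH+0.04·T) = 0.9457 μm/a
  sum: 0.2687 + 0.9457 → r_corr = 1.214 μm/a
ISO 9223 Table 2 (carbon steel): 0 < 1.21 ≤ 1.3 μm/a ⇒ C1

C1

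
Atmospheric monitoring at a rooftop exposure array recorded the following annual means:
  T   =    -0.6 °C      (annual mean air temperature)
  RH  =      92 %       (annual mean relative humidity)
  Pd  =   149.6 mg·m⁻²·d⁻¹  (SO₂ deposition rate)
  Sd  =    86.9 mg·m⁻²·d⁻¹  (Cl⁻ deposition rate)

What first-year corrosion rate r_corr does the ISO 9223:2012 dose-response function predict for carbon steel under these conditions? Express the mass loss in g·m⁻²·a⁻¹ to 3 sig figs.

r_corr = 500 g·m⁻²·a⁻¹

carbon steel: f(T) = +0.150·(T−10) [T≤10 °C] = -1.5900
  sulphur-dioxide contribution → 30.73 μm/a
  chloride contribution → 33.03 μm/a
  ⇒ r_corr(carbon steel) = 63.75 μm/a
Convert to mass loss: 63.75 μm/a × 7.85 g/cm³ = 500.5 g·m⁻²·a⁻¹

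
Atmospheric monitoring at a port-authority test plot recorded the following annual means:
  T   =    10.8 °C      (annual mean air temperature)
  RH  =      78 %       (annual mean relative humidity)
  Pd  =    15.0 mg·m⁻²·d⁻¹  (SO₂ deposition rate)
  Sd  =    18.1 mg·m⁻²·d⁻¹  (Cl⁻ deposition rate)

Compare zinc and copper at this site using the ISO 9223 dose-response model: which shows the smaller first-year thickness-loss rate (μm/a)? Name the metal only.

zinc: f(T) = -0.071·(T−10) [T>10 °C] = -0.0568
  SO₂ term: 0.0129·15.0^0.44·exp(0.046·78-0.0568) = 1.451
  Sd branch = 0.0175·Sd^0.57·e^(0.008·RH+0.085·T) = 0.4262 μm/a
  r_corr = 1.451 + 0.4262 = 1.877 μm/a
copper: temperature factor f = -0.080·(0.8) = -0.0640
  SO₂ term: 0.0053·15.0^0.26·exp(0.059·78-0.0640) = 1.002
  Sd branch = 0.01025·Sd^0.27·e^(0.036·RH+0.049·T) = 0.6304 μm/a
  sum: 1.002 + 0.6304 → r_corr = 1.632 μm/a
Ordering by μm/a: zinc (1.88) > copper (1.63)

copper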